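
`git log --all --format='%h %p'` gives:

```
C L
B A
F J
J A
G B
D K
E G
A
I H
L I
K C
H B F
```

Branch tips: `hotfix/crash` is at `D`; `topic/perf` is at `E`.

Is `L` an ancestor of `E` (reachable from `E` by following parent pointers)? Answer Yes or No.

Ancestors of E: {A, B, E, G}.
L is not in that set, so it is not an ancestor of E.

No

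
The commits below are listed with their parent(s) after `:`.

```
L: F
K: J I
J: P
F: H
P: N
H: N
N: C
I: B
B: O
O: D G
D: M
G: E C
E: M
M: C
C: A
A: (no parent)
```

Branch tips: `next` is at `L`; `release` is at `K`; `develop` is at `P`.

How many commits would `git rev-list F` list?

Walking parent pointers from F: reachable set = {A, C, F, H, N}.
That is 5 commits.

5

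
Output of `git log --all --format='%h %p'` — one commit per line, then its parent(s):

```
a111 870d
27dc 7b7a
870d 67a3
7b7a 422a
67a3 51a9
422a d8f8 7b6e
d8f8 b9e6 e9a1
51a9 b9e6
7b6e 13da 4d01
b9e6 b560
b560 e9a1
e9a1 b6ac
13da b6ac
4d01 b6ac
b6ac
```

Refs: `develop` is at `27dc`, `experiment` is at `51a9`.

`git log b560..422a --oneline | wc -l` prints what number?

6

Reachable from 422a: {13da, 422a, 4d01, 7b6e, b560, b6ac, b9e6, d8f8, e9a1}.
Reachable from b560: {b560, b6ac, e9a1}.
In 422a's history but not b560's: {13da, 422a, 4d01, 7b6e, b9e6, d8f8} — 6 commits.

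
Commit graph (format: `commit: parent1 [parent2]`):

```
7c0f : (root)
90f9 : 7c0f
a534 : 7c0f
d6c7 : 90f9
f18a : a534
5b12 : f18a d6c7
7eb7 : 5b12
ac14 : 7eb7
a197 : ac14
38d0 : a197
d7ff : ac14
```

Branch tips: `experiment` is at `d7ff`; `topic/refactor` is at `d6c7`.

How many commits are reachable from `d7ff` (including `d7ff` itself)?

9

Walking parent pointers from d7ff: reachable set = {5b12, 7c0f, 7eb7, 90f9, a534, ac14, d6c7, d7ff, f18a}.
That is 9 commits.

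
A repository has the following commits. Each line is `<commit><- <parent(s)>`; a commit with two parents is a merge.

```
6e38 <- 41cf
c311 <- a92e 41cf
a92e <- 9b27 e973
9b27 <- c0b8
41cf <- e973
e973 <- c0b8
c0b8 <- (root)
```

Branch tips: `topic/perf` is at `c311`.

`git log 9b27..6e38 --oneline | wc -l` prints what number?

Reachable from 6e38: {41cf, 6e38, c0b8, e973}.
Reachable from 9b27: {9b27, c0b8}.
In 6e38's history but not 9b27's: {41cf, 6e38, e973} — 3 commits.

3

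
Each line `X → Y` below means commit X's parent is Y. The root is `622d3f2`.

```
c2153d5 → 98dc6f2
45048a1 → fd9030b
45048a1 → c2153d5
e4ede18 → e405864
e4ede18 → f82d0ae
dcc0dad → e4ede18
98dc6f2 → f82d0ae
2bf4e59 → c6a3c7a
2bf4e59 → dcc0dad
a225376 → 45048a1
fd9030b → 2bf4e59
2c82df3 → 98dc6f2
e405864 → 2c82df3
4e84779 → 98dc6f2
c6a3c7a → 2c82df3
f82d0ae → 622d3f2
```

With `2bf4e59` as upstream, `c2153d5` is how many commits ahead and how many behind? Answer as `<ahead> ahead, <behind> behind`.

Reachable from c2153d5: {622d3f2, 98dc6f2, c2153d5, f82d0ae}.
Reachable from 2bf4e59: {2bf4e59, 2c82df3, 622d3f2, 98dc6f2, c6a3c7a, dcc0dad, e405864, e4ede18, f82d0ae}.
Only in c2153d5's history (ahead): {c2153d5} — 1.
Only in 2bf4e59's history (behind): {2bf4e59, 2c82df3, c6a3c7a, dcc0dad, e405864, e4ede18} — 6.

1 ahead, 6 behind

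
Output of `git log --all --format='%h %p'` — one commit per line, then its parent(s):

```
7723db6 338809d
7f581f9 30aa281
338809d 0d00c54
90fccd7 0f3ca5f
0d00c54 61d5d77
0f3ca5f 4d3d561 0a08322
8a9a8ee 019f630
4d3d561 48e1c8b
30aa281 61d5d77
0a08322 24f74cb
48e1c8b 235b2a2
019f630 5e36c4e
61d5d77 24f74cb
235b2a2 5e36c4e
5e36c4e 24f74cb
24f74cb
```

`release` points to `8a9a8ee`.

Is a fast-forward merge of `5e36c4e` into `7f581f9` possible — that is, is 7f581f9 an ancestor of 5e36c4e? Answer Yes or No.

No

A fast-forward from 7f581f9 to 5e36c4e is possible iff 7f581f9 is an ancestor of 5e36c4e.
Ancestors of 5e36c4e: {24f74cb, 5e36c4e}.
7f581f9 is not among them, so fast-forward is not possible.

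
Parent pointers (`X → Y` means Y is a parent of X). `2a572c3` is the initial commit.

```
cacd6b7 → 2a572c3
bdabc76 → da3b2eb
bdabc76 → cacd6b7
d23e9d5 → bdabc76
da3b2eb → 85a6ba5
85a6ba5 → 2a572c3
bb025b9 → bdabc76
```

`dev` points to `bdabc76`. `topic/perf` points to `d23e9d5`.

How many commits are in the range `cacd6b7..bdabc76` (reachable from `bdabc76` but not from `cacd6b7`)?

Reachable from bdabc76: {2a572c3, 85a6ba5, bdabc76, cacd6b7, da3b2eb}.
Reachable from cacd6b7: {2a572c3, cacd6b7}.
In bdabc76's history but not cacd6b7's: {85a6ba5, bdabc76, da3b2eb} — 3 commits.

3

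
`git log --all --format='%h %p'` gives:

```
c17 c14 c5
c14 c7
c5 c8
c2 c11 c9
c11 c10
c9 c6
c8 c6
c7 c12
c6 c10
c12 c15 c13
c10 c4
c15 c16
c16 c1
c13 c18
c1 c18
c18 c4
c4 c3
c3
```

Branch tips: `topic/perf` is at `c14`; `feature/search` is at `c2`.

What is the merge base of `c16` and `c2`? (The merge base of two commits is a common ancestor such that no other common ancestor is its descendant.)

Ancestors of c16: {c1, c16, c18, c3, c4}.
Ancestors of c2: {c10, c11, c2, c3, c4, c6, c9}.
Common ancestors: {c3, c4}.
Among these, c4 is not an ancestor of any other common ancestor — it is the merge base.

c4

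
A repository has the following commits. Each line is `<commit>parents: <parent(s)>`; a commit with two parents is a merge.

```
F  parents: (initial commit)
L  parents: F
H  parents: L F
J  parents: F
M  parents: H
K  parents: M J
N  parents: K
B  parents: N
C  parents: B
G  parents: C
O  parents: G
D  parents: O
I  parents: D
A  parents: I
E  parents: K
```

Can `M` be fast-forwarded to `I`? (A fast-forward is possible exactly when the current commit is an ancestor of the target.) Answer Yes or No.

A fast-forward from M to I is possible iff M is an ancestor of I.
Ancestors of I: {B, C, D, F, G, H, I, J, K, L, M, N, O}.
M is among them, so fast-forward is possible.

Yes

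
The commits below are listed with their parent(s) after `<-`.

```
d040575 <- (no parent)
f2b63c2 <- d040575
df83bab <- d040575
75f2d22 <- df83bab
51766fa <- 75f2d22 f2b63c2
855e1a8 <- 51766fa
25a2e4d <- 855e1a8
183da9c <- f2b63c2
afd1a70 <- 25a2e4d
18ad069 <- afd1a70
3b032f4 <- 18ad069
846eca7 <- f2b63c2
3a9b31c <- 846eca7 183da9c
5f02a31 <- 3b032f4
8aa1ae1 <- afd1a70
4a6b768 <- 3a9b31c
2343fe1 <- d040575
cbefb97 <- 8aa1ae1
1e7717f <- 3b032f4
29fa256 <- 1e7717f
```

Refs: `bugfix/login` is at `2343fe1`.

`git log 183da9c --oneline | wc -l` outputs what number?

Walking parent pointers from 183da9c: reachable set = {183da9c, d040575, f2b63c2}.
That is 3 commits.

3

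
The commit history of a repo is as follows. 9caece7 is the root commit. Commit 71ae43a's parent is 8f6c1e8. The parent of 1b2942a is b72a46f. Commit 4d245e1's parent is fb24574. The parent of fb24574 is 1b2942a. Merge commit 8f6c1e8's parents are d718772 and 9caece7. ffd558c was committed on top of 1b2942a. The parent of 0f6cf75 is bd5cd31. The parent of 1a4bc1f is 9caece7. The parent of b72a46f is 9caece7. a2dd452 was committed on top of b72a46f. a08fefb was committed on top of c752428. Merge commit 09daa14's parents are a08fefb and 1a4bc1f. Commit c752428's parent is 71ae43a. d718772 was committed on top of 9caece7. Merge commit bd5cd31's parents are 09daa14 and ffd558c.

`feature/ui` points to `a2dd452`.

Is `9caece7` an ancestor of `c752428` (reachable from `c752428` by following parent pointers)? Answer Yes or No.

Ancestors of c752428 (commits reachable by following parents): {71ae43a, 8f6c1e8, 9caece7, c752428, d718772}.
9caece7 is in that set, so it is an ancestor of c752428.

Yes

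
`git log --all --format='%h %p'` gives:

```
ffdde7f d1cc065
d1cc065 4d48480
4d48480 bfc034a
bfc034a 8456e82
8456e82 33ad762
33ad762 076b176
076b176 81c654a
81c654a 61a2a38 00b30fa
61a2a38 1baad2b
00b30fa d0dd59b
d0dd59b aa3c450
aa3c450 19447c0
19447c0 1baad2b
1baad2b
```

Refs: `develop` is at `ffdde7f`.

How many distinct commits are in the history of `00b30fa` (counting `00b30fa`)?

5

Walking parent pointers from 00b30fa: reachable set = {00b30fa, 19447c0, 1baad2b, aa3c450, d0dd59b}.
That is 5 commits.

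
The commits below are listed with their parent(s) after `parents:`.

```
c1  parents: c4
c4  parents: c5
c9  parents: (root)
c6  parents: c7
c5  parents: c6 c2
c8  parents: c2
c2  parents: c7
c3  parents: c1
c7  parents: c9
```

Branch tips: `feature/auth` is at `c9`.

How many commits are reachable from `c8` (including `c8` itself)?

Walking parent pointers from c8: reachable set = {c2, c7, c8, c9}.
That is 4 commits.

4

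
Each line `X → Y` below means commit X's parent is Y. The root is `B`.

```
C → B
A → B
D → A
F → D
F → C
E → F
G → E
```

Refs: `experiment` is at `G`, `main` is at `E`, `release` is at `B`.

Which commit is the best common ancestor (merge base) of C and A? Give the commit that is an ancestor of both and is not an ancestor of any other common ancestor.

Ancestors of C: {B, C}.
Ancestors of A: {A, B}.
Common ancestors: {B}.
The only common ancestor is B, so it is the merge base.

B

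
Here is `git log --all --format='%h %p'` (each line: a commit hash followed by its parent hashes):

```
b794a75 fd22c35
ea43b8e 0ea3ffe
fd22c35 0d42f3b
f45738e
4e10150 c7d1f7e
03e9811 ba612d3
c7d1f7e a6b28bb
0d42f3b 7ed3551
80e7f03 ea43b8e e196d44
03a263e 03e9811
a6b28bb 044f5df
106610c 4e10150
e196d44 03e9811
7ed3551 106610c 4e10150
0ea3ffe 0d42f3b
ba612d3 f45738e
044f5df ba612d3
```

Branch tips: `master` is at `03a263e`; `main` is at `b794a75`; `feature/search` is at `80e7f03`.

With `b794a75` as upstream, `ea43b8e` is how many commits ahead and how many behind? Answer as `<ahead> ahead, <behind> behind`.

Reachable from ea43b8e: {044f5df, 0d42f3b, 0ea3ffe, 106610c, 4e10150, 7ed3551, a6b28bb, ba612d3, c7d1f7e, ea43b8e, f45738e}.
Reachable from b794a75: {044f5df, 0d42f3b, 106610c, 4e10150, 7ed3551, a6b28bb, b794a75, ba612d3, c7d1f7e, f45738e, fd22c35}.
Only in ea43b8e's history (ahead): {0ea3ffe, ea43b8e} — 2.
Only in b794a75's history (behind): {b794a75, fd22c35} — 2.

2 ahead, 2 behind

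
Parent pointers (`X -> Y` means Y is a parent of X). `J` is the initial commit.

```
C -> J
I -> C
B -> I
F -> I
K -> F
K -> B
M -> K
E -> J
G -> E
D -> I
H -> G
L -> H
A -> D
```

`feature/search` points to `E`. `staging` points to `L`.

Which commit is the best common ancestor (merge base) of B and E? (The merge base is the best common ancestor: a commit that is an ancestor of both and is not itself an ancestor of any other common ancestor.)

Ancestors of B: {B, C, I, J}.
Ancestors of E: {E, J}.
Common ancestors: {J}.
The only common ancestor is J, so it is the merge base.

J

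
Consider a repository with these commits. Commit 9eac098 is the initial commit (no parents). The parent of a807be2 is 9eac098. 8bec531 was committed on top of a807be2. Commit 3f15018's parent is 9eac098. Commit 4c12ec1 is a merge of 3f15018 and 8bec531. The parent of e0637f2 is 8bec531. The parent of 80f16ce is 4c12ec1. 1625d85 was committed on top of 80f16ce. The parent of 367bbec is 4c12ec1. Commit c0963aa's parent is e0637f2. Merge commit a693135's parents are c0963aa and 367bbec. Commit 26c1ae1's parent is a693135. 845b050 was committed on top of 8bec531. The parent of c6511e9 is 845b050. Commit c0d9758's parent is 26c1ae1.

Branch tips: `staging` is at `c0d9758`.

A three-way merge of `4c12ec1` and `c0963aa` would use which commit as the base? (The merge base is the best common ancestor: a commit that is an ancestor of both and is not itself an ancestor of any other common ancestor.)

8bec531

Ancestors of 4c12ec1: {3f15018, 4c12ec1, 8bec531, 9eac098, a807be2}.
Ancestors of c0963aa: {8bec531, 9eac098, a807be2, c0963aa, e0637f2}.
Common ancestors: {8bec531, 9eac098, a807be2}.
Among these, 8bec531 is not an ancestor of any other common ancestor — it is the merge base.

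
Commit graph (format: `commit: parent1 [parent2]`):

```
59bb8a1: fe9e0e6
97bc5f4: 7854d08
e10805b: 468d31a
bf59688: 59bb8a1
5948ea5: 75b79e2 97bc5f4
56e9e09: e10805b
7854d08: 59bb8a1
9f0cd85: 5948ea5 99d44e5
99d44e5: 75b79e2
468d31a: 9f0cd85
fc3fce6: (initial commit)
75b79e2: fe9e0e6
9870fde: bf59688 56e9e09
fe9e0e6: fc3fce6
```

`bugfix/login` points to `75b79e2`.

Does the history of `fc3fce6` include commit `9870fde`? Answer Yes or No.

No

Ancestors of fc3fce6: {fc3fce6}.
9870fde is not in that set, so it is not an ancestor of fc3fce6.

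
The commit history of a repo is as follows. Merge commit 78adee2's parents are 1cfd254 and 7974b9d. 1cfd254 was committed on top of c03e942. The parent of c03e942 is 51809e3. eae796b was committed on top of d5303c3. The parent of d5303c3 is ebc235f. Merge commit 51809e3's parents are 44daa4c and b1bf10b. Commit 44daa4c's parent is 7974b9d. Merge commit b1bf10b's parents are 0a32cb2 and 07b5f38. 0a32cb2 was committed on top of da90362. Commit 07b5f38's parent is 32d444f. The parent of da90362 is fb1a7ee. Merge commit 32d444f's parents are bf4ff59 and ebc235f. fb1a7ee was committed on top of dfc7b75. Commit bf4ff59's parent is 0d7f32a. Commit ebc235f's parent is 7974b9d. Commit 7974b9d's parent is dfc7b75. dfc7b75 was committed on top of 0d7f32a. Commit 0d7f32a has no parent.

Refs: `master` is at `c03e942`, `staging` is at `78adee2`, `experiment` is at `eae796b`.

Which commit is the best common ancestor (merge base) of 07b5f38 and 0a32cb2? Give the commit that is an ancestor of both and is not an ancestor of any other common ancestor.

Ancestors of 07b5f38: {07b5f38, 0d7f32a, 32d444f, 7974b9d, bf4ff59, dfc7b75, ebc235f}.
Ancestors of 0a32cb2: {0a32cb2, 0d7f32a, da90362, dfc7b75, fb1a7ee}.
Common ancestors: {0d7f32a, dfc7b75}.
Among these, dfc7b75 is not an ancestor of any other common ancestor — it is the merge base.

dfc7b75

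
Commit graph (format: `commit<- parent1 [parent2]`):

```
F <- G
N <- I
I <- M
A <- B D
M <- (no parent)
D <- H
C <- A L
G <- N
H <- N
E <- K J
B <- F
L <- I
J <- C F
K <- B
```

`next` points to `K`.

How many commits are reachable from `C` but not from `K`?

Reachable from C: {A, B, C, D, F, G, H, I, L, M, N}.
Reachable from K: {B, F, G, I, K, M, N}.
In C's history but not K's: {A, C, D, H, L} — 5 commits.

5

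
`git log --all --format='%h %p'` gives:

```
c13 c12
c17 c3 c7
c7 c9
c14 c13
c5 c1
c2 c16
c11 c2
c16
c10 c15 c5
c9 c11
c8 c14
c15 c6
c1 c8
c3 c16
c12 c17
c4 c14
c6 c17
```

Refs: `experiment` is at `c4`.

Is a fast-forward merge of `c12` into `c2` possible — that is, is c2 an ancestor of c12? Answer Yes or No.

A fast-forward from c2 to c12 is possible iff c2 is an ancestor of c12.
Ancestors of c12: {c11, c12, c16, c17, c2, c3, c7, c9}.
c2 is among them, so fast-forward is possible.

Yes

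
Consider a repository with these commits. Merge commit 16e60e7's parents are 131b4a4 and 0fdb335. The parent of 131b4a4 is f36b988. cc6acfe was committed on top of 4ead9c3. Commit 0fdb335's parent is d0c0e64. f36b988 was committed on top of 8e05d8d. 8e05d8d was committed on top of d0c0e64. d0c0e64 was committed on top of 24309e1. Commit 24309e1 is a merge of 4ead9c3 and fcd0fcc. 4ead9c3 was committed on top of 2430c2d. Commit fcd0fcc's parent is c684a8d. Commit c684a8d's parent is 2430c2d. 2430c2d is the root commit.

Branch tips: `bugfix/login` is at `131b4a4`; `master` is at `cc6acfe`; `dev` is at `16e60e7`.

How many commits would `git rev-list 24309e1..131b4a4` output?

4

Reachable from 131b4a4: {131b4a4, 24309e1, 2430c2d, 4ead9c3, 8e05d8d, c684a8d, d0c0e64, f36b988, fcd0fcc}.
Reachable from 24309e1: {24309e1, 2430c2d, 4ead9c3, c684a8d, fcd0fcc}.
In 131b4a4's history but not 24309e1's: {131b4a4, 8e05d8d, d0c0e64, f36b988} — 4 commits.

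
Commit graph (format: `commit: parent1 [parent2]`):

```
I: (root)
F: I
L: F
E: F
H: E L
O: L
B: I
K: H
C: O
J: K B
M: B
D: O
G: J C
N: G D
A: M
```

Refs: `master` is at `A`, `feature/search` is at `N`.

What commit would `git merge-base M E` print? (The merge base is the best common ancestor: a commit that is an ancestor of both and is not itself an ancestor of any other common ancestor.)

Ancestors of M: {B, I, M}.
Ancestors of E: {E, F, I}.
Common ancestors: {I}.
The only common ancestor is I, so it is the merge base.

I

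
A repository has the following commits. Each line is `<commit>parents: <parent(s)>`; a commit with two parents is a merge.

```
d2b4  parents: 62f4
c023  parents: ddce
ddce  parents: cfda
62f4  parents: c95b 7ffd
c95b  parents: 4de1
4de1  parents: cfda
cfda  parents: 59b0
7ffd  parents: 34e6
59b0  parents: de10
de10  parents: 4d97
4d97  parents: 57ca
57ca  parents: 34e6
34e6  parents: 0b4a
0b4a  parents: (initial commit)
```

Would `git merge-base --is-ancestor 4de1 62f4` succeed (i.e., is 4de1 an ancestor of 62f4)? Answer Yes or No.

Ancestors of 62f4 (commits reachable by following parents): {0b4a, 34e6, 4d97, 4de1, 57ca, 59b0, 62f4, 7ffd, c95b, cfda, de10}.
4de1 is in that set, so it is an ancestor of 62f4.

Yes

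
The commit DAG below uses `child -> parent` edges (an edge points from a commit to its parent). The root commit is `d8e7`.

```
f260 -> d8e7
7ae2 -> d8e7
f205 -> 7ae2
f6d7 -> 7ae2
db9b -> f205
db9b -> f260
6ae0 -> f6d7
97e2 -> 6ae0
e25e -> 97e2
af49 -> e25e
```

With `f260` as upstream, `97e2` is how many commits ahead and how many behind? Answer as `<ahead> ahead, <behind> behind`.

4 ahead, 1 behind

Reachable from 97e2: {6ae0, 7ae2, 97e2, d8e7, f6d7}.
Reachable from f260: {d8e7, f260}.
Only in 97e2's history (ahead): {6ae0, 7ae2, 97e2, f6d7} — 4.
Only in f260's history (behind): {f260} — 1.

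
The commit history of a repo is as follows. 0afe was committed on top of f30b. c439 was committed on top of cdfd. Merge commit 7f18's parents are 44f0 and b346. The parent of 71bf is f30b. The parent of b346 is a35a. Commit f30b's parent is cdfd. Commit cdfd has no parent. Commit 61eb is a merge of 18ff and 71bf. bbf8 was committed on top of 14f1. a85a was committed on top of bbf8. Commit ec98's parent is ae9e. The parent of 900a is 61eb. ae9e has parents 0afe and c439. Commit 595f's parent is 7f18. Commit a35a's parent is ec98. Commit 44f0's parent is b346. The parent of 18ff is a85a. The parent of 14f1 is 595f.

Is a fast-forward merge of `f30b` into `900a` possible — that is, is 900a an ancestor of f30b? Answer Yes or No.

No

A fast-forward from 900a to f30b is possible iff 900a is an ancestor of f30b.
Ancestors of f30b: {cdfd, f30b}.
900a is not among them, so fast-forward is not possible.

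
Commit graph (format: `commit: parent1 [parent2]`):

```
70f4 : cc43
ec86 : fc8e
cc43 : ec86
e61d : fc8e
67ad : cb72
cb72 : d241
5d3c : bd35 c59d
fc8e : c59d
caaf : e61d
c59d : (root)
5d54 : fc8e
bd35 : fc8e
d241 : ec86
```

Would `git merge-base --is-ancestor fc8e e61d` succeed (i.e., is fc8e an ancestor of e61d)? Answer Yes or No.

Yes

Ancestors of e61d (commits reachable by following parents): {c59d, e61d, fc8e}.
fc8e is in that set, so it is an ancestor of e61d.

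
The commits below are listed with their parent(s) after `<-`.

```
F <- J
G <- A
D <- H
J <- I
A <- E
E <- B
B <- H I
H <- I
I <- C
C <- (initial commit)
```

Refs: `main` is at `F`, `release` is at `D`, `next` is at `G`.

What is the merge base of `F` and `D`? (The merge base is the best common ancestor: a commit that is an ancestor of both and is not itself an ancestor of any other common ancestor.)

I

Ancestors of F: {C, F, I, J}.
Ancestors of D: {C, D, H, I}.
Common ancestors: {C, I}.
Among these, I is not an ancestor of any other common ancestor — it is the merge base.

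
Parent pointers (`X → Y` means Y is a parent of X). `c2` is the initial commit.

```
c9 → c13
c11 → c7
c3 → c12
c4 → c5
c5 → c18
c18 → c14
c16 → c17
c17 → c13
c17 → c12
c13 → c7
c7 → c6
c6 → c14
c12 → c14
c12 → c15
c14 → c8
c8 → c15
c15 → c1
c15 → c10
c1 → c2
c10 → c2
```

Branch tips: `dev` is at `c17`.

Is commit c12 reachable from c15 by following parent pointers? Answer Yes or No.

Ancestors of c15: {c1, c10, c15, c2}.
c12 is not in that set, so it is not an ancestor of c15.

No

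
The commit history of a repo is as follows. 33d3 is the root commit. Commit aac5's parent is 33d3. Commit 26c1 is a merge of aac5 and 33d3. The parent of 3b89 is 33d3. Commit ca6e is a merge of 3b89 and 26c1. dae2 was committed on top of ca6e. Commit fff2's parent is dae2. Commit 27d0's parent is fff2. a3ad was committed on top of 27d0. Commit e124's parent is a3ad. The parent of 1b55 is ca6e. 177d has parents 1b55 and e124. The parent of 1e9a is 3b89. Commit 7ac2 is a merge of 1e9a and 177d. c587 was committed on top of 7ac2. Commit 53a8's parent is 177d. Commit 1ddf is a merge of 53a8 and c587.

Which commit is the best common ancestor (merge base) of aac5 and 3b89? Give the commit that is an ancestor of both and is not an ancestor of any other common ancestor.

Ancestors of aac5: {33d3, aac5}.
Ancestors of 3b89: {33d3, 3b89}.
Common ancestors: {33d3}.
The only common ancestor is 33d3, so it is the merge base.

33d3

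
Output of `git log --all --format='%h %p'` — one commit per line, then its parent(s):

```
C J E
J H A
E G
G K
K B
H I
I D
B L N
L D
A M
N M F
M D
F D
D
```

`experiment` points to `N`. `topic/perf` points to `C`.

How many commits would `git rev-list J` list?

6

Walking parent pointers from J: reachable set = {A, D, H, I, J, M}.
That is 6 commits.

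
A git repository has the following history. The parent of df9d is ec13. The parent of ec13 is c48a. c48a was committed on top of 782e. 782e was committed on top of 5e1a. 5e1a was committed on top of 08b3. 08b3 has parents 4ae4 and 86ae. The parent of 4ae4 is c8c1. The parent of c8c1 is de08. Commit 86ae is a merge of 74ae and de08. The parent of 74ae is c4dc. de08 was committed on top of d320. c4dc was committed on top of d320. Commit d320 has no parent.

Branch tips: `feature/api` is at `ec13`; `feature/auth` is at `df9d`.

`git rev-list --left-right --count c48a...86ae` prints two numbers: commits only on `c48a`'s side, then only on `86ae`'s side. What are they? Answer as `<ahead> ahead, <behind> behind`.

6 ahead, 0 behind

Reachable from c48a: {08b3, 4ae4, 5e1a, 74ae, 782e, 86ae, c48a, c4dc, c8c1, d320, de08}.
Reachable from 86ae: {74ae, 86ae, c4dc, d320, de08}.
Only in c48a's history (ahead): {08b3, 4ae4, 5e1a, 782e, c48a, c8c1} — 6.
Only in 86ae's history (behind): {} — 0.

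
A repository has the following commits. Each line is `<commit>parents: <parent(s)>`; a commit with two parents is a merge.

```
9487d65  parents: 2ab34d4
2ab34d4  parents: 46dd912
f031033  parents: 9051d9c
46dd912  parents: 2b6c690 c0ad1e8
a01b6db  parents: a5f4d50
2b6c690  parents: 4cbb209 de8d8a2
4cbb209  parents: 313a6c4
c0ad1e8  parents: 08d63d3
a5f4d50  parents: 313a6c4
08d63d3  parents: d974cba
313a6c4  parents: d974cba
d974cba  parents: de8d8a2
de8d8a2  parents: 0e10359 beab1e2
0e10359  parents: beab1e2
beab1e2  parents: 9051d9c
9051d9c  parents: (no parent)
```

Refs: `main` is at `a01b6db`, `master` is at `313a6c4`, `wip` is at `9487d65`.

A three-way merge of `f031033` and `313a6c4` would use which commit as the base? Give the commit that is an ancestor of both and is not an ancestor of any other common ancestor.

9051d9c

Ancestors of f031033: {9051d9c, f031033}.
Ancestors of 313a6c4: {0e10359, 313a6c4, 9051d9c, beab1e2, d974cba, de8d8a2}.
Common ancestors: {9051d9c}.
The only common ancestor is 9051d9c, so it is the merge base.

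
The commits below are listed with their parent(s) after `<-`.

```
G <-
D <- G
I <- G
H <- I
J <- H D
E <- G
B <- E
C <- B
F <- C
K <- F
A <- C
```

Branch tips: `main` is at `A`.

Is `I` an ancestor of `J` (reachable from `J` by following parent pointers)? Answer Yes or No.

Ancestors of J (commits reachable by following parents): {D, G, H, I, J}.
I is in that set, so it is an ancestor of J.

Yes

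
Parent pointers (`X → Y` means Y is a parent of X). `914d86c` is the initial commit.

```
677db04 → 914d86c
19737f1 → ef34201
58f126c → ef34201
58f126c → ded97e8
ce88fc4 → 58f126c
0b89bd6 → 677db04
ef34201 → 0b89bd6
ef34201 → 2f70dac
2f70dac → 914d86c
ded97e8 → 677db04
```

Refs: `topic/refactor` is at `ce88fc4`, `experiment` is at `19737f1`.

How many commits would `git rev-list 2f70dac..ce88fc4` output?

6

Reachable from ce88fc4: {0b89bd6, 2f70dac, 58f126c, 677db04, 914d86c, ce88fc4, ded97e8, ef34201}.
Reachable from 2f70dac: {2f70dac, 914d86c}.
In ce88fc4's history but not 2f70dac's: {0b89bd6, 58f126c, 677db04, ce88fc4, ded97e8, ef34201} — 6 commits.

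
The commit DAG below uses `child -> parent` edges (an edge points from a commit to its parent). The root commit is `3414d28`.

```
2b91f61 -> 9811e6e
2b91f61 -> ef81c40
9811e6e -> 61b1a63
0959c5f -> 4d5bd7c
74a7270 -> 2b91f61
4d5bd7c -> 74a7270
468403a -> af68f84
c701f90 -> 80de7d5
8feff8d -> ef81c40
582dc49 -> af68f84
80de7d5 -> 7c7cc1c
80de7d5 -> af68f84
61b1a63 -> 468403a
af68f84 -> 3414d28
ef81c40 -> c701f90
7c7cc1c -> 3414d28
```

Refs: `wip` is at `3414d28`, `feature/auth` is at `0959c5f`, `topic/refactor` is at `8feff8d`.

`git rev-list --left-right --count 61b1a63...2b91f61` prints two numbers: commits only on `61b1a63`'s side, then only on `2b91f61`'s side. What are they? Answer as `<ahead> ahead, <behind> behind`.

0 ahead, 6 behind

Reachable from 61b1a63: {3414d28, 468403a, 61b1a63, af68f84}.
Reachable from 2b91f61: {2b91f61, 3414d28, 468403a, 61b1a63, 7c7cc1c, 80de7d5, 9811e6e, af68f84, c701f90, ef81c40}.
Only in 61b1a63's history (ahead): {} — 0.
Only in 2b91f61's history (behind): {2b91f61, 7c7cc1c, 80de7d5, 9811e6e, c701f90, ef81c40} — 6.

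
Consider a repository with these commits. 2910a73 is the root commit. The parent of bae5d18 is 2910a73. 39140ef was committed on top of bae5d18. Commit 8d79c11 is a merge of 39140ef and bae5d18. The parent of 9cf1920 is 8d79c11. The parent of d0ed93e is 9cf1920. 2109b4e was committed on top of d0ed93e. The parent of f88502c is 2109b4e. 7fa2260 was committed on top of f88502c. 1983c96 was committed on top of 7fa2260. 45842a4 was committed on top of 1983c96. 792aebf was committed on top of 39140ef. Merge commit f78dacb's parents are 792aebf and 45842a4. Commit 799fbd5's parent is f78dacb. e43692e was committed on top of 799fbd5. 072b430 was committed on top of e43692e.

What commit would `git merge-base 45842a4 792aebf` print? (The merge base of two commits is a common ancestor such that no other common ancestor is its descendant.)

39140ef

Ancestors of 45842a4: {1983c96, 2109b4e, 2910a73, 39140ef, 45842a4, 7fa2260, 8d79c11, 9cf1920, bae5d18, d0ed93e, f88502c}.
Ancestors of 792aebf: {2910a73, 39140ef, 792aebf, bae5d18}.
Common ancestors: {2910a73, 39140ef, bae5d18}.
Among these, 39140ef is not an ancestor of any other common ancestor — it is the merge base.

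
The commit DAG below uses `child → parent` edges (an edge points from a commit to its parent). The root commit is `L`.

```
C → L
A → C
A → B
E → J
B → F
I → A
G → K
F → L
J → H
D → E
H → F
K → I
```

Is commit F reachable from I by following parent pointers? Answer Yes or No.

Yes

Ancestors of I (commits reachable by following parents): {A, B, C, F, I, L}.
F is in that set, so it is an ancestor of I.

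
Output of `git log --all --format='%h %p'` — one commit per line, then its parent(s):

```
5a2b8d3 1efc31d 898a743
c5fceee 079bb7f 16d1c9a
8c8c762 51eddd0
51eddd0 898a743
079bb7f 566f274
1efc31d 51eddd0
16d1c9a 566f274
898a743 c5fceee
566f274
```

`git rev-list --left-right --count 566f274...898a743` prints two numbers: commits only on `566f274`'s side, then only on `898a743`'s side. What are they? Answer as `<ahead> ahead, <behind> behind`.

0 ahead, 4 behind

Reachable from 566f274: {566f274}.
Reachable from 898a743: {079bb7f, 16d1c9a, 566f274, 898a743, c5fceee}.
Only in 566f274's history (ahead): {} — 0.
Only in 898a743's history (behind): {079bb7f, 16d1c9a, 898a743, c5fceee} — 4.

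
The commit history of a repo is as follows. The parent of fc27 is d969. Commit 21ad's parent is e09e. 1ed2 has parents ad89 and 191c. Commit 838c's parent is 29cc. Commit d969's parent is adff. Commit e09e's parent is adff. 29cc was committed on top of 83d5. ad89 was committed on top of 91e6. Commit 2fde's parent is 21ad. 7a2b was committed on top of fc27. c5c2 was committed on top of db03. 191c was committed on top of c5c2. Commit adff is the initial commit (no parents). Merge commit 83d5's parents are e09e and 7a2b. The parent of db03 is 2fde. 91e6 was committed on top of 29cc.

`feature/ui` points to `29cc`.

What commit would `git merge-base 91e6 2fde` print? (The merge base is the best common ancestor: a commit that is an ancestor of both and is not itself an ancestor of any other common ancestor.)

Ancestors of 91e6: {29cc, 7a2b, 83d5, 91e6, adff, d969, e09e, fc27}.
Ancestors of 2fde: {21ad, 2fde, adff, e09e}.
Common ancestors: {adff, e09e}.
Among these, e09e is not an ancestor of any other common ancestor — it is the merge base.

e09e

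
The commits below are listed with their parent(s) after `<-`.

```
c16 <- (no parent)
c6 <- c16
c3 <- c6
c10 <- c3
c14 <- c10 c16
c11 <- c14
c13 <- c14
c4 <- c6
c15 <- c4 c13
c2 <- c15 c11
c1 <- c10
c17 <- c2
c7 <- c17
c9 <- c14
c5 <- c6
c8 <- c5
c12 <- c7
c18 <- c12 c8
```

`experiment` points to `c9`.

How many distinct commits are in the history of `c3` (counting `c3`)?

Walking parent pointers from c3: reachable set = {c16, c3, c6}.
That is 3 commits.

3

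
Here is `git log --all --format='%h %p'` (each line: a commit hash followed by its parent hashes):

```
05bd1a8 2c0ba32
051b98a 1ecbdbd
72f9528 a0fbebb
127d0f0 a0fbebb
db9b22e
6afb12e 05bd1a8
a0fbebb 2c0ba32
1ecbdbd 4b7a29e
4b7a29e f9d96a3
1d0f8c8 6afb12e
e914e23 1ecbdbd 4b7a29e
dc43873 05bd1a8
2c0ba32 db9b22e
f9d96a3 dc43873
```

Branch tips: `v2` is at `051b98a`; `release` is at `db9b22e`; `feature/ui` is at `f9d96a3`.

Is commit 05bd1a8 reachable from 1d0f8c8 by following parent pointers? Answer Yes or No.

Ancestors of 1d0f8c8 (commits reachable by following parents): {05bd1a8, 1d0f8c8, 2c0ba32, 6afb12e, db9b22e}.
05bd1a8 is in that set, so it is an ancestor of 1d0f8c8.

Yes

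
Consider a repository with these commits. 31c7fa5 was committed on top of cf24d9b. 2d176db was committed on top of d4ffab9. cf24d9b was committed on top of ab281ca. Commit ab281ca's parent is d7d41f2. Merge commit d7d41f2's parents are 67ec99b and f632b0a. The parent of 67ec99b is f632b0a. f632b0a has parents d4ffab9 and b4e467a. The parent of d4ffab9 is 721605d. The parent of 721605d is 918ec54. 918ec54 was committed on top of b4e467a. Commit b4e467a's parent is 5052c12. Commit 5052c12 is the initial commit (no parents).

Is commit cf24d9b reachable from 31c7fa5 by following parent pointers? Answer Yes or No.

Yes

Ancestors of 31c7fa5 (commits reachable by following parents): {31c7fa5, 5052c12, 67ec99b, 721605d, 918ec54, ab281ca, b4e467a, cf24d9b, d4ffab9, d7d41f2, f632b0a}.
cf24d9b is in that set, so it is an ancestor of 31c7fa5.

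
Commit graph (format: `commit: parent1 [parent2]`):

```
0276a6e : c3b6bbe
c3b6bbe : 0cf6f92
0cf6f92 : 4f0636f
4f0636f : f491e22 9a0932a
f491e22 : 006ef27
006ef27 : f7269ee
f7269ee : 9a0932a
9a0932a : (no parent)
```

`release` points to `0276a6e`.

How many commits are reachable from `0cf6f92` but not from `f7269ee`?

4

Reachable from 0cf6f92: {006ef27, 0cf6f92, 4f0636f, 9a0932a, f491e22, f7269ee}.
Reachable from f7269ee: {9a0932a, f7269ee}.
In 0cf6f92's history but not f7269ee's: {006ef27, 0cf6f92, 4f0636f, f491e22} — 4 commits.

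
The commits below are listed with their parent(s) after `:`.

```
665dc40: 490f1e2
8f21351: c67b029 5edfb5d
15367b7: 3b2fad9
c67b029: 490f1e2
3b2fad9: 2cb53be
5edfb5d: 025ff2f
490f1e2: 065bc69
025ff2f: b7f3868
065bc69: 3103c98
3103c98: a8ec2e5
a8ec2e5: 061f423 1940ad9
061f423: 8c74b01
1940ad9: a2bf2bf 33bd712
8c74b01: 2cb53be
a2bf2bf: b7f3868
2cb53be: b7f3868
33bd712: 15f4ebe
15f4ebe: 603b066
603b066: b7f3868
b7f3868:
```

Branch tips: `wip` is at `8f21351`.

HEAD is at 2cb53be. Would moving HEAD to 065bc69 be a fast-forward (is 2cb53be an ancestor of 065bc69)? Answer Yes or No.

A fast-forward from 2cb53be to 065bc69 is possible iff 2cb53be is an ancestor of 065bc69.
Ancestors of 065bc69: {061f423, 065bc69, 15f4ebe, 1940ad9, 2cb53be, 3103c98, 33bd712, 603b066, 8c74b01, a2bf2bf, a8ec2e5, b7f3868}.
2cb53be is among them, so fast-forward is possible.

Yes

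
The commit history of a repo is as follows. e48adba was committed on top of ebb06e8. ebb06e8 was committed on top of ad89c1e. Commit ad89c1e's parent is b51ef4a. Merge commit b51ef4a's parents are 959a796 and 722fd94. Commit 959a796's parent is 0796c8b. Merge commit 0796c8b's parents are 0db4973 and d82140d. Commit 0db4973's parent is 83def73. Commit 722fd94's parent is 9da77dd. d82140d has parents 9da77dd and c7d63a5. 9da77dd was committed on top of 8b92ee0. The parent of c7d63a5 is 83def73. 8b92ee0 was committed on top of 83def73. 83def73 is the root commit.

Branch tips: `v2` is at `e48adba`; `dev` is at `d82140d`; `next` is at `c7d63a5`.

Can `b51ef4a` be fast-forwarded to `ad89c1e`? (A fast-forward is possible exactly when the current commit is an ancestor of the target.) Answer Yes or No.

A fast-forward from b51ef4a to ad89c1e is possible iff b51ef4a is an ancestor of ad89c1e.
Ancestors of ad89c1e: {0796c8b, 0db4973, 722fd94, 83def73, 8b92ee0, 959a796, 9da77dd, ad89c1e, b51ef4a, c7d63a5, d82140d}.
b51ef4a is among them, so fast-forward is possible.

Yes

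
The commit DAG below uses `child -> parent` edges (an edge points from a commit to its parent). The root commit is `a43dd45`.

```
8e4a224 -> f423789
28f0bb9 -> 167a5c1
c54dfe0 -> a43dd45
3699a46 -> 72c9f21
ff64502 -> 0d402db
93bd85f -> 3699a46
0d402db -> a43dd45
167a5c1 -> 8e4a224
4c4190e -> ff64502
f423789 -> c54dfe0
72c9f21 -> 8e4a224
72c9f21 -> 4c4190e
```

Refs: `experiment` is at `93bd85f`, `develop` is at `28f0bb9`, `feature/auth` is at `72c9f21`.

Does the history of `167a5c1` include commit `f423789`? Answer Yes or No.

Yes

Ancestors of 167a5c1 (commits reachable by following parents): {167a5c1, 8e4a224, a43dd45, c54dfe0, f423789}.
f423789 is in that set, so it is an ancestor of 167a5c1.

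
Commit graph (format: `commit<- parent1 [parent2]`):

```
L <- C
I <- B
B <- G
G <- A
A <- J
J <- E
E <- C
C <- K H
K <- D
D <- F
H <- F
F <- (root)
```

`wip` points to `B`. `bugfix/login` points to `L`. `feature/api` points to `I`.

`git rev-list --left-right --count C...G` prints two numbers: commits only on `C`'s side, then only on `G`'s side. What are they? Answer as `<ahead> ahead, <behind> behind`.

Reachable from C: {C, D, F, H, K}.
Reachable from G: {A, C, D, E, F, G, H, J, K}.
Only in C's history (ahead): {} — 0.
Only in G's history (behind): {A, E, G, J} — 4.

0 ahead, 4 behind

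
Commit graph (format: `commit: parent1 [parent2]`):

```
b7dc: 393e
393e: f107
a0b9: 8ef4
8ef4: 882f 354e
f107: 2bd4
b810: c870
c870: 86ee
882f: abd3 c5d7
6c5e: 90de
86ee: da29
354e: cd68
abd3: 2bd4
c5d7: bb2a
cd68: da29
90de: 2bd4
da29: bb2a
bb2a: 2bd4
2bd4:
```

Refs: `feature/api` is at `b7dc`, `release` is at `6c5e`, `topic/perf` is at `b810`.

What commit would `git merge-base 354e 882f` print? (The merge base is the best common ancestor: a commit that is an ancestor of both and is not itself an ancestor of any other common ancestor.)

Ancestors of 354e: {2bd4, 354e, bb2a, cd68, da29}.
Ancestors of 882f: {2bd4, 882f, abd3, bb2a, c5d7}.
Common ancestors: {2bd4, bb2a}.
Among these, bb2a is not an ancestor of any other common ancestor — it is the merge base.

bb2a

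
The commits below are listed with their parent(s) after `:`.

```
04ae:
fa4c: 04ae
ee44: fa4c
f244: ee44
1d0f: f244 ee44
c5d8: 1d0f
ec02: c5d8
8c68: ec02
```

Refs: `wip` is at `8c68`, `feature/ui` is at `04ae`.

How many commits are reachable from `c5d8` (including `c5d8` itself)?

6

Walking parent pointers from c5d8: reachable set = {04ae, 1d0f, c5d8, ee44, f244, fa4c}.
That is 6 commits.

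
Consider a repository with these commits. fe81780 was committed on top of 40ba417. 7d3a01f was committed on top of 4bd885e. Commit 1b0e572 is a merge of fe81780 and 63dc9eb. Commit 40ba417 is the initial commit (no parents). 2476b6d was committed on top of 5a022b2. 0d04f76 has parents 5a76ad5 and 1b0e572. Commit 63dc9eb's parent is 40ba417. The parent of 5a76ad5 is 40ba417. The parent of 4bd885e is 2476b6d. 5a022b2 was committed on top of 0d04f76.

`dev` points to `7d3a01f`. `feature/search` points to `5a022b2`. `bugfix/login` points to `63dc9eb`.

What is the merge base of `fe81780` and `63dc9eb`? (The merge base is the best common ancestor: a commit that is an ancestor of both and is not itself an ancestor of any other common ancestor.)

40ba417

Ancestors of fe81780: {40ba417, fe81780}.
Ancestors of 63dc9eb: {40ba417, 63dc9eb}.
Common ancestors: {40ba417}.
The only common ancestor is 40ba417, so it is the merge base.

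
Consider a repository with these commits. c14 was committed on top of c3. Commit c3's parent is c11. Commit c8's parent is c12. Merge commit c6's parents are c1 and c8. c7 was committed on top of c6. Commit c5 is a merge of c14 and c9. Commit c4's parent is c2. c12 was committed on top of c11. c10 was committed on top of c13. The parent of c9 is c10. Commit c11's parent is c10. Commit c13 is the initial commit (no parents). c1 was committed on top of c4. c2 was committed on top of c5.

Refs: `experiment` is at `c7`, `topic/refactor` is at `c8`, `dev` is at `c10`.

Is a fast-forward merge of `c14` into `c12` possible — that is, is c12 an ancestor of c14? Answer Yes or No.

A fast-forward from c12 to c14 is possible iff c12 is an ancestor of c14.
Ancestors of c14: {c10, c11, c13, c14, c3}.
c12 is not among them, so fast-forward is not possible.

No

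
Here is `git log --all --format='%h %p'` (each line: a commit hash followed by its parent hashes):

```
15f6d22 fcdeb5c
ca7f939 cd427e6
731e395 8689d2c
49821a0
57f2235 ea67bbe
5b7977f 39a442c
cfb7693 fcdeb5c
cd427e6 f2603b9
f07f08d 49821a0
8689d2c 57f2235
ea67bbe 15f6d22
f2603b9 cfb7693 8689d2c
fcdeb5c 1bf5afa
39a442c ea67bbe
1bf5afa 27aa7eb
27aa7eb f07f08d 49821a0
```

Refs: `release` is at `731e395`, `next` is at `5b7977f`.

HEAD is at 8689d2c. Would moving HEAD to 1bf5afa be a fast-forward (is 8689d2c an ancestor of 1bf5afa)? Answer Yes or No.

No

A fast-forward from 8689d2c to 1bf5afa is possible iff 8689d2c is an ancestor of 1bf5afa.
Ancestors of 1bf5afa: {1bf5afa, 27aa7eb, 49821a0, f07f08d}.
8689d2c is not among them, so fast-forward is not possible.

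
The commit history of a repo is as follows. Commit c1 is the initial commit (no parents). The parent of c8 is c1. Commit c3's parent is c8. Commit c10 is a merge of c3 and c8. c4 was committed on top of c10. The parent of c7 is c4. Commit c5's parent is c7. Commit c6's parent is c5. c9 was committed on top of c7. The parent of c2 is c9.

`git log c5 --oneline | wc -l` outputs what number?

7

Walking parent pointers from c5: reachable set = {c1, c10, c3, c4, c5, c7, c8}.
That is 7 commits.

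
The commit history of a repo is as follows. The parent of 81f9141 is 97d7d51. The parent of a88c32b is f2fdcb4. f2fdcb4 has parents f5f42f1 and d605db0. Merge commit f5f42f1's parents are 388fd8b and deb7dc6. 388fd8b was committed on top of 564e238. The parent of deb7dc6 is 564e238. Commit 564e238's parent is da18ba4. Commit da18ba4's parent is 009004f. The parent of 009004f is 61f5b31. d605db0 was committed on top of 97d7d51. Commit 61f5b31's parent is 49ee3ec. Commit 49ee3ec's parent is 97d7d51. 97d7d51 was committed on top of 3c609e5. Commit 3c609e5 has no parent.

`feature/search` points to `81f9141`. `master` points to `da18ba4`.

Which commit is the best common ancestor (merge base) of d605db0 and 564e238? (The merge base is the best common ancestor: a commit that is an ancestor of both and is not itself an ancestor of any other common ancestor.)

Ancestors of d605db0: {3c609e5, 97d7d51, d605db0}.
Ancestors of 564e238: {009004f, 3c609e5, 49ee3ec, 564e238, 61f5b31, 97d7d51, da18ba4}.
Common ancestors: {3c609e5, 97d7d51}.
Among these, 97d7d51 is not an ancestor of any other common ancestor — it is the merge base.

97d7d51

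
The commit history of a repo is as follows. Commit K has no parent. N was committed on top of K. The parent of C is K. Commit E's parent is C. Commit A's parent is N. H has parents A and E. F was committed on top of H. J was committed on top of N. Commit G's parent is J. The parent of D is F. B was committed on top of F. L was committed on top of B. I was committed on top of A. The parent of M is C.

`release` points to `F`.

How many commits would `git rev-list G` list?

4

Walking parent pointers from G: reachable set = {G, J, K, N}.
That is 4 commits.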